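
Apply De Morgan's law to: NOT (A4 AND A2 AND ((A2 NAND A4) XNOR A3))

NOT A4 OR NOT A2 OR NOT ((A2 NAND A4) XNOR A3)
De Morgan's: NOT(AND of terms) = OR of negations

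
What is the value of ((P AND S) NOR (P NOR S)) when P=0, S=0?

Substituting: ((0 AND 0) NOR (0 NOR 0))
= 0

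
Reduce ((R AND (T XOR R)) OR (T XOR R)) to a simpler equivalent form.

By absorption (E OR (E AND v) = E):
= (T XOR R)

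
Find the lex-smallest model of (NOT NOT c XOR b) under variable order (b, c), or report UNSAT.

b=0, c=1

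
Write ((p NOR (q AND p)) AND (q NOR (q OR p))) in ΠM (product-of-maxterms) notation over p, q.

ΠM(1, 2, 3) = (p OR NOT q) AND (NOT p OR q) AND (NOT p OR NOT q)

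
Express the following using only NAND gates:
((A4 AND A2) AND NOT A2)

((((A4 NAND A2) NAND (A4 NAND A2)) NAND (A2 NAND A2)) NAND (((A4 NAND A2) NAND (A4 NAND A2)) NAND (A2 NAND A2)))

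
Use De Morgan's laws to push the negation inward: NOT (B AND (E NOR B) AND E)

NOT B OR NOT (E NOR B) OR NOT E
De Morgan's: NOT(AND of terms) = OR of negations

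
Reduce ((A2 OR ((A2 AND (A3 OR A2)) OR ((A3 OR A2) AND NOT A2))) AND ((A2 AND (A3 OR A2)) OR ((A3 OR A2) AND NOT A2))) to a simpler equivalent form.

By absorption (E AND (E OR v) = E) then distribution ((E AND v) OR (E AND NOT v) = E):
= (A3 OR A2)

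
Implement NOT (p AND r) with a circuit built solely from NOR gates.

(((p NOR p) NOR (r NOR r)) NOR ((p NOR p) NOR (r NOR r)))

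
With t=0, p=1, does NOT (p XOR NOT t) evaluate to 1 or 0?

Substituting: NOT (1 XOR NOT 0)
= 1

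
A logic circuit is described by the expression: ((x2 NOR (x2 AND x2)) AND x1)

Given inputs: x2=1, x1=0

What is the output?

Substituting: ((1 NOR (1 AND 1)) AND 0)
= 0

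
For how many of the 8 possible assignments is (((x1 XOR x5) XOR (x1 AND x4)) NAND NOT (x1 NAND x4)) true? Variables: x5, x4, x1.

Satisfying assignments: (0,0,0), (0,0,1), (0,1,0), (0,1,1), (1,0,0), (1,0,1), (1,1,0)
Count: 7 out of 8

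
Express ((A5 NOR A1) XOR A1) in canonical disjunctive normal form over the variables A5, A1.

(NOT A5 AND NOT A1) OR (NOT A5 AND A1) OR (A5 AND A1)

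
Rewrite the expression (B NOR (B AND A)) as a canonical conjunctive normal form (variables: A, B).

(A OR NOT B) AND (NOT A OR NOT B)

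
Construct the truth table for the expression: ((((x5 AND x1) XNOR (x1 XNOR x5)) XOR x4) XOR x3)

x4 | x1 | x5 | x3 | Output
--------------------------
0 | 0 | 0 | 0 | 0
0 | 0 | 0 | 1 | 1
0 | 0 | 1 | 0 | 1
0 | 0 | 1 | 1 | 0
0 | 1 | 0 | 0 | 1
0 | 1 | 0 | 1 | 0
0 | 1 | 1 | 0 | 1
0 | 1 | 1 | 1 | 0
1 | 0 | 0 | 0 | 1
1 | 0 | 0 | 1 | 0
1 | 0 | 1 | 0 | 0
1 | 0 | 1 | 1 | 1
1 | 1 | 0 | 0 | 0
1 | 1 | 0 | 1 | 1
1 | 1 | 1 | 0 | 0
1 | 1 | 1 | 1 | 1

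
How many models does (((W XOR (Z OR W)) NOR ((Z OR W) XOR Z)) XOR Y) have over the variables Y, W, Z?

Satisfying assignments: (0,0,0), (0,1,1), (1,0,1), (1,1,0)
Count: 4 out of 8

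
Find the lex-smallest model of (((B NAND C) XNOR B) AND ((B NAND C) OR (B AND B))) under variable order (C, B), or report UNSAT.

C=0, B=1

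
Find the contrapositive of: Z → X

Contrapositive: NOT X → NOT Z
Note: A statement and its contrapositive are logically equivalent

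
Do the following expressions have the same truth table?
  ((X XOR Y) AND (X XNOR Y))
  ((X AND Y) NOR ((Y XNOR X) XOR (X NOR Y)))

No. Counterexample: with X=0, Y=0, Expression 1 = 0 but Expression 2 = 1.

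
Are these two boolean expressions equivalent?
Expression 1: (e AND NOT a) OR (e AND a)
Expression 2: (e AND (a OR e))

Yes, they are equivalent — the two output columns agree on all 4 assignments:
e | a | Expression 1 | Expression 2
-----------------------------------
0 | 0 | 0 | 0
0 | 1 | 0 | 0
1 | 0 | 1 | 1
1 | 1 | 1 | 1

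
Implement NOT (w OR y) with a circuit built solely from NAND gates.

(((w NAND w) NAND (y NAND y)) NAND ((w NAND w) NAND (y NAND y)))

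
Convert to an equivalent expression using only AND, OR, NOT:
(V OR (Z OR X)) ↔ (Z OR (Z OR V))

((V OR (Z OR X)) AND (Z OR (Z OR V))) OR (NOT (V OR (Z OR X)) AND NOT (Z OR (Z OR V)))
(Biconditional = both true or both false)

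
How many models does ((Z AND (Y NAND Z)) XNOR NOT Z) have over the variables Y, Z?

Satisfying assignments: (1,1)
Count: 1 out of 4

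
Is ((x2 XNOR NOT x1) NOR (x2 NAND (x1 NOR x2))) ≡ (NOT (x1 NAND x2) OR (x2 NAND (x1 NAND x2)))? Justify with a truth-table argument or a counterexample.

No. Counterexample: with x2=0, x1=0, Expression 1 = 0 but Expression 2 = 1.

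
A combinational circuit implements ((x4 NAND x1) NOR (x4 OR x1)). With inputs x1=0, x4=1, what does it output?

Substituting: ((1 NAND 0) NOR (1 OR 0))
= 0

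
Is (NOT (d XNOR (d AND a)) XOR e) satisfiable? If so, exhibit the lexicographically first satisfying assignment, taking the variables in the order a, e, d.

a=0, e=0, d=1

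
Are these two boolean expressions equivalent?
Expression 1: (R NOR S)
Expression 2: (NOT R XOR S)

No. Counterexample: with R=1, S=1, Expression 1 = 0 but Expression 2 = 1.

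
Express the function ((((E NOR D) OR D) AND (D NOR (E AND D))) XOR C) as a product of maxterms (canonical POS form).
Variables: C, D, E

ΠM(1, 2, 3, 4) = (C OR D OR NOT E) AND (C OR NOT D OR E) AND (C OR NOT D OR NOT E) AND (NOT C OR D OR E)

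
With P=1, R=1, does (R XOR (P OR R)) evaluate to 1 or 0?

Substituting: (1 XOR (1 OR 1))
= 0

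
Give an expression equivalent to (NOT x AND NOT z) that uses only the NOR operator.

(((x NOR x) NOR (x NOR x)) NOR ((z NOR z) NOR (z NOR z)))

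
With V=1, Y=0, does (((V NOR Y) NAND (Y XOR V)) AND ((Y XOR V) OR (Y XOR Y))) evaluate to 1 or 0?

Substituting: (((1 NOR 0) NAND (0 XOR 1)) AND ((0 XOR 1) OR (0 XOR 0)))
= 1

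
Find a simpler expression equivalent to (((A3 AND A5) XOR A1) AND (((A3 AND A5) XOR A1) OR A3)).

By absorption (E AND (E OR v) = E):
= ((A3 AND A5) XOR A1)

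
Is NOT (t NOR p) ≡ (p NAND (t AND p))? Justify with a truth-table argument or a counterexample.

No. Counterexample: with t=0, p=0, Expression 1 = 0 but Expression 2 = 1.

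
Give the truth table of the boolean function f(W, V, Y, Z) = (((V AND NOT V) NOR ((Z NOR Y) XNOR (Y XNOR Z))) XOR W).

W | V | Y | Z | Output
----------------------
0 | 0 | 0 | 0 | 0
0 | 0 | 0 | 1 | 0
0 | 0 | 1 | 0 | 0
0 | 0 | 1 | 1 | 1
0 | 1 | 0 | 0 | 0
0 | 1 | 0 | 1 | 0
0 | 1 | 1 | 0 | 0
0 | 1 | 1 | 1 | 1
1 | 0 | 0 | 0 | 1
1 | 0 | 0 | 1 | 1
1 | 0 | 1 | 0 | 1
1 | 0 | 1 | 1 | 0
1 | 1 | 0 | 0 | 1
1 | 1 | 0 | 1 | 1
1 | 1 | 1 | 0 | 1
1 | 1 | 1 | 1 | 0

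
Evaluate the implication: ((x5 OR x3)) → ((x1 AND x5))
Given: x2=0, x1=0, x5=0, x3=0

Antecedent ((x5 OR x3)) = 0; consequent ((x1 AND x5)) = 0.
0 → 0 = 1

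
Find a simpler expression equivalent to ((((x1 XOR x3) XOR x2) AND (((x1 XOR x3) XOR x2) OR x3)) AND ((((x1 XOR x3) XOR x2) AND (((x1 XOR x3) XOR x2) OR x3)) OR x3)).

By absorption (E AND (E OR v) = E) then absorption (E AND (E OR v) = E):
= ((x1 XOR x3) XOR x2)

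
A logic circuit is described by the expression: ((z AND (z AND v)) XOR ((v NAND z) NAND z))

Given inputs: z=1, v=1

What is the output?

Substituting: ((1 AND (1 AND 1)) XOR ((1 NAND 1) NAND 1))
= 0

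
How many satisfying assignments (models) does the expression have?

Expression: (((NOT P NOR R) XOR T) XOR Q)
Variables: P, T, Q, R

Satisfying assignments: (0,0,1,0), (0,0,1,1), (0,1,0,0), (0,1,0,1), (1,0,0,0), (1,0,1,1), (1,1,0,1), (1,1,1,0)
Count: 8 out of 16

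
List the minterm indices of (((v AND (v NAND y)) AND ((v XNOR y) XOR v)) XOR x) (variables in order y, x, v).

Σm(1, 2, 6, 7) = (NOT y AND NOT x AND v) OR (NOT y AND x AND NOT v) OR (y AND x AND NOT v) OR (y AND x AND v)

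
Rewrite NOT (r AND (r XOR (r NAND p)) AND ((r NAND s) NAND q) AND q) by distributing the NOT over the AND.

NOT r OR NOT (r XOR (r NAND p)) OR NOT ((r NAND s) NAND q) OR NOT q
De Morgan's: NOT(AND of terms) = OR of negations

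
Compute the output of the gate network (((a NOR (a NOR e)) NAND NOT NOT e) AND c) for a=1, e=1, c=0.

Substituting: (((1 NOR (1 NOR 1)) NAND NOT NOT 1) AND 0)
= 0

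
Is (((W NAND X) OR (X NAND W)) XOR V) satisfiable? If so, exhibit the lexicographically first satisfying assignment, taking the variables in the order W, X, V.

W=0, X=0, V=0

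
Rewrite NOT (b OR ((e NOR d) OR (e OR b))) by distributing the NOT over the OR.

NOT b AND NOT ((e NOR d) OR (e OR b))
De Morgan's: NOT(OR of terms) = AND of negations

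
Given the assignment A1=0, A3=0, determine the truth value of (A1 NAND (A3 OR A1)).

Substituting: (0 NAND (0 OR 0))
= 1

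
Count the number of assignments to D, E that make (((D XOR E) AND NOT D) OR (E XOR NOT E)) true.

Satisfying assignments: (0,0), (0,1), (1,0), (1,1)
Count: 4 out of 4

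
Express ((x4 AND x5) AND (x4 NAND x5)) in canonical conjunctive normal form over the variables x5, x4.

(x5 OR x4) AND (x5 OR NOT x4) AND (NOT x5 OR x4) AND (NOT x5 OR NOT x4)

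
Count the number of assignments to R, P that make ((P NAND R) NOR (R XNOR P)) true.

No assignment satisfies the expression.
Count: 0 out of 4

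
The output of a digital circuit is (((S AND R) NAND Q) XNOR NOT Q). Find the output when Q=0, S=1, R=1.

Substituting: (((1 AND 1) NAND 0) XNOR NOT 0)
= 1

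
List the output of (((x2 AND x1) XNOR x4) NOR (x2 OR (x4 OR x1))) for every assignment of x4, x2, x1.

x4 | x2 | x1 | Output
---------------------
0 | 0 | 0 | 0
0 | 0 | 1 | 0
0 | 1 | 0 | 0
0 | 1 | 1 | 0
1 | 0 | 0 | 0
1 | 0 | 1 | 0
1 | 1 | 0 | 0
1 | 1 | 1 | 0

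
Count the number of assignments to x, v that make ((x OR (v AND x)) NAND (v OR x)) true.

Satisfying assignments: (0,0), (0,1)
Count: 2 out of 4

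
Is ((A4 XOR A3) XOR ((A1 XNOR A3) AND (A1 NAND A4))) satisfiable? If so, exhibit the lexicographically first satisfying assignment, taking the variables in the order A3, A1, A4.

A3=0, A1=0, A4=0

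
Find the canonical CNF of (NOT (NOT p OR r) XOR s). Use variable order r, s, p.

(r OR s OR p) AND (r OR NOT s OR NOT p) AND (NOT r OR s OR p) AND (NOT r OR s OR NOT p)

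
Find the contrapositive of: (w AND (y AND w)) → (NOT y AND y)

Contrapositive: NOT (NOT y AND y) → NOT (w AND (y AND w))
Note: A statement and its contrapositive are logically equivalent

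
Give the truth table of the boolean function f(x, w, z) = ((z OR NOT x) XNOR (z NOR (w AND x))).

x | w | z | Output
------------------
0 | 0 | 0 | 1
0 | 0 | 1 | 0
0 | 1 | 0 | 1
0 | 1 | 1 | 0
1 | 0 | 0 | 0
1 | 0 | 1 | 0
1 | 1 | 0 | 1
1 | 1 | 1 | 0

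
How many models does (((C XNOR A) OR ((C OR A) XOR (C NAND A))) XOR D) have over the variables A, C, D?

Satisfying assignments: (0,0,0), (0,1,1), (1,0,1), (1,1,0)
Count: 4 out of 8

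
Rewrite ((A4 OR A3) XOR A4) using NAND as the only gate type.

((((A4 NAND A4) NAND (A3 NAND A3)) NAND (((A4 NAND A4) NAND (A3 NAND A3)) NAND A4)) NAND (A4 NAND (((A4 NAND A4) NAND (A3 NAND A3)) NAND A4)))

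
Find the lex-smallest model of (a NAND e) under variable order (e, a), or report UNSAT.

e=0, a=0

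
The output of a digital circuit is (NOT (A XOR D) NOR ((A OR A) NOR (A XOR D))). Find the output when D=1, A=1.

Substituting: (NOT (1 XOR 1) NOR ((1 OR 1) NOR (1 XOR 1)))
= 0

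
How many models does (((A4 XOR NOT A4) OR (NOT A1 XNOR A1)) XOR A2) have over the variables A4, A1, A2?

Satisfying assignments: (0,0,0), (0,1,0), (1,0,0), (1,1,0)
Count: 4 out of 8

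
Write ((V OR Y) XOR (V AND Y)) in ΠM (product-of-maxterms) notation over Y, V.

ΠM(0, 3) = (Y OR V) AND (NOT Y OR NOT V)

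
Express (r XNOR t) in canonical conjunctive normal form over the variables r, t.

(r OR NOT t) AND (NOT r OR t)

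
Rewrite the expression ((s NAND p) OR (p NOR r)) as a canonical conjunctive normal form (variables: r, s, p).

(r OR NOT s OR NOT p) AND (NOT r OR NOT s OR NOT p)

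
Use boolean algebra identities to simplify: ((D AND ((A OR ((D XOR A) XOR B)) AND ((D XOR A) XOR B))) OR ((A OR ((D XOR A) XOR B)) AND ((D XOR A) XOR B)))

By absorption (E OR (E AND v) = E) then absorption (E AND (E OR v) = E):
= ((D XOR A) XOR B)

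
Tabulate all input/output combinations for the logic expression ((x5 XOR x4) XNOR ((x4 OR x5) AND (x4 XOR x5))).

x4 | x5 | Output
----------------
0 | 0 | 1
0 | 1 | 1
1 | 0 | 1
1 | 1 | 1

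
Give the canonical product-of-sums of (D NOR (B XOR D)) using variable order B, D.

ΠM(1, 2, 3) = (B OR NOT D) AND (NOT B OR D) AND (NOT B OR NOT D)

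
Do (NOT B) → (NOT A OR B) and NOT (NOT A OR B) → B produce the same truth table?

Yes, Contrapositive is always equivalent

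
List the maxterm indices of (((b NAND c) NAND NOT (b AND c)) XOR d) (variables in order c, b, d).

ΠM(0, 2, 4, 7) = (c OR b OR d) AND (c OR NOT b OR d) AND (NOT c OR b OR d) AND (NOT c OR NOT b OR NOT d)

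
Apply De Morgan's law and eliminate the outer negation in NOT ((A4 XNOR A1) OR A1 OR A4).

NOT (A4 XNOR A1) AND NOT A1 AND NOT A4
De Morgan's: NOT(OR of terms) = AND of negations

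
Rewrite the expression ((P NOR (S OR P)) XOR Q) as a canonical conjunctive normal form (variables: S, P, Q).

(S OR P OR NOT Q) AND (S OR NOT P OR Q) AND (NOT S OR P OR Q) AND (NOT S OR NOT P OR Q)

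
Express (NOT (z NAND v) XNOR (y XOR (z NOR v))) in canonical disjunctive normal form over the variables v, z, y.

(NOT v AND NOT z AND y) OR (NOT v AND z AND NOT y) OR (v AND NOT z AND NOT y) OR (v AND z AND y)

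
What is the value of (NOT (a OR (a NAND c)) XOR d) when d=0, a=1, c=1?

Substituting: (NOT (1 OR (1 NAND 1)) XOR 0)
= 0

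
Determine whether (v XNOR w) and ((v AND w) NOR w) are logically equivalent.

No. Counterexample: with v=1, w=0, Expression 1 = 0 but Expression 2 = 1.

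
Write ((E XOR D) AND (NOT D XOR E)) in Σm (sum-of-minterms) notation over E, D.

Σm() = FALSE (no minterms)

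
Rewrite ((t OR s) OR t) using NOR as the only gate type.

((((t NOR s) NOR (t NOR s)) NOR t) NOR (((t NOR s) NOR (t NOR s)) NOR t))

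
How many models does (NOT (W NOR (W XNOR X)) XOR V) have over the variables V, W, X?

Satisfying assignments: (0,0,0), (0,1,0), (0,1,1), (1,0,1)
Count: 4 out of 8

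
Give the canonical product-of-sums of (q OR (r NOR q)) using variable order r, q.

ΠM(2) = (NOT r OR q)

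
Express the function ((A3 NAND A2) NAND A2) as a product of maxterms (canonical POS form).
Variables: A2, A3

ΠM(2) = (NOT A2 OR A3)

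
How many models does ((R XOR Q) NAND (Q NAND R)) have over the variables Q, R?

Satisfying assignments: (0,0), (1,1)
Count: 2 out of 4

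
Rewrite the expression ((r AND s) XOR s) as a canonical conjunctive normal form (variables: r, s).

(r OR s) AND (NOT r OR s) AND (NOT r OR NOT s)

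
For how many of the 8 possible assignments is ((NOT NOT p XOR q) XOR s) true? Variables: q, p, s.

Satisfying assignments: (0,0,1), (0,1,0), (1,0,0), (1,1,1)
Count: 4 out of 8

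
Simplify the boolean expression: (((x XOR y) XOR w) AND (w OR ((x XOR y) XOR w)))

By absorption (E AND (E OR v) = E):
= ((x XOR y) XOR w)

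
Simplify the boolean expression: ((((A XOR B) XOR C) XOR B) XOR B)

By XOR self-cancellation ((E XOR v) XOR v = E):
= ((A XOR B) XOR C)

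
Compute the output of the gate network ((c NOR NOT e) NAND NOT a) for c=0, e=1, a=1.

Substituting: ((0 NOR NOT 1) NAND NOT 1)
= 1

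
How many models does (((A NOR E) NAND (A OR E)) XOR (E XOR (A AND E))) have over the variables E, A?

Satisfying assignments: (0,0), (0,1), (1,1)
Count: 3 out of 4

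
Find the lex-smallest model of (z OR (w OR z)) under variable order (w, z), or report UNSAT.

w=0, z=1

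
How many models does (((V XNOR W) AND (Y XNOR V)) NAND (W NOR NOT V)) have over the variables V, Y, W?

Satisfying assignments: (0,0,0), (0,0,1), (0,1,0), (0,1,1), (1,0,0), (1,0,1), (1,1,0), (1,1,1)
Count: 8 out of 8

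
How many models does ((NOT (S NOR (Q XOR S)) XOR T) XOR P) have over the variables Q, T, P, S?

Satisfying assignments: (0,0,0,1), (0,0,1,0), (0,1,0,0), (0,1,1,1), (1,0,0,0), (1,0,0,1), (1,1,1,0), (1,1,1,1)
Count: 8 out of 16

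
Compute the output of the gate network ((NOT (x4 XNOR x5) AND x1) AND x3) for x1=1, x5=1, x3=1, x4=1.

Substituting: ((NOT (1 XNOR 1) AND 1) AND 1)
= 0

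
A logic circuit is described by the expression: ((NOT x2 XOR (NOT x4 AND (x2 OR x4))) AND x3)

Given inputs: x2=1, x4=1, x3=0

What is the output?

Substituting: ((NOT 1 XOR (NOT 1 AND (1 OR 1))) AND 0)
= 0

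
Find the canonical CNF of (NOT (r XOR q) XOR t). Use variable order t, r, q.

(t OR r OR NOT q) AND (t OR NOT r OR q) AND (NOT t OR r OR q) AND (NOT t OR NOT r OR NOT q)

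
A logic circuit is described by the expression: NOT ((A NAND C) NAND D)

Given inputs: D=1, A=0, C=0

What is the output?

Substituting: NOT ((0 NAND 0) NAND 1)
= 1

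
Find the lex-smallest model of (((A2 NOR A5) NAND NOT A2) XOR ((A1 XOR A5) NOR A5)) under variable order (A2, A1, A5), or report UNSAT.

A2=0, A1=0, A5=0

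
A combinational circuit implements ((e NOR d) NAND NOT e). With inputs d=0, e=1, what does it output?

Substituting: ((1 NOR 0) NAND NOT 1)
= 1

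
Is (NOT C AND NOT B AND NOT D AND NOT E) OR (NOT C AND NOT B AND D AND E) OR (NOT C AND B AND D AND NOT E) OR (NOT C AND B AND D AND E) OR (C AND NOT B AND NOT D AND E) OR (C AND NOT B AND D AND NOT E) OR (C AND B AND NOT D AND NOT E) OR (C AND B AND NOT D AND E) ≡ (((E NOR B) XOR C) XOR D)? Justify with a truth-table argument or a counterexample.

Yes, they are equivalent — the two output columns agree on all 16 assignments:
C | B | D | E | Expression 1 | Expression 2
-------------------------------------------
0 | 0 | 0 | 0 | 1 | 1
0 | 0 | 0 | 1 | 0 | 0
0 | 0 | 1 | 0 | 0 | 0
0 | 0 | 1 | 1 | 1 | 1
0 | 1 | 0 | 0 | 0 | 0
0 | 1 | 0 | 1 | 0 | 0
0 | 1 | 1 | 0 | 1 | 1
0 | 1 | 1 | 1 | 1 | 1
1 | 0 | 0 | 0 | 0 | 0
1 | 0 | 0 | 1 | 1 | 1
1 | 0 | 1 | 0 | 1 | 1
1 | 0 | 1 | 1 | 0 | 0
1 | 1 | 0 | 0 | 1 | 1
1 | 1 | 0 | 1 | 1 | 1
1 | 1 | 1 | 0 | 0 | 0
1 | 1 | 1 | 1 | 0 | 0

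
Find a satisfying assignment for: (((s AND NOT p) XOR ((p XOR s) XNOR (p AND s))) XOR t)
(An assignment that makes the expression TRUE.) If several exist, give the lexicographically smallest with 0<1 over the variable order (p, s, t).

p=0, s=0, t=0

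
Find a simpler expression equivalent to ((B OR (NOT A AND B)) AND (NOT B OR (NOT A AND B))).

By distribution ((E OR v) AND (E OR NOT v) = E):
= (NOT A AND B)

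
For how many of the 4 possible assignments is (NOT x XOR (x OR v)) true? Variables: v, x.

Satisfying assignments: (0,0), (0,1), (1,1)
Count: 3 out of 4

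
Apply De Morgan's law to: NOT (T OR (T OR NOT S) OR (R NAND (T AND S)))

NOT T AND NOT (T OR NOT S) AND NOT (R NAND (T AND S))
De Morgan's: NOT(OR of terms) = AND of negations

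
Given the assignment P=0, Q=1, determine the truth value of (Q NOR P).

Substituting: (1 NOR 0)
= 0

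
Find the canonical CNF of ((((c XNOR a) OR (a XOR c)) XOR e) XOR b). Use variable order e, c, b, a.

(e OR c OR NOT b OR a) AND (e OR c OR NOT b OR NOT a) AND (e OR NOT c OR NOT b OR a) AND (e OR NOT c OR NOT b OR NOT a) AND (NOT e OR c OR b OR a) AND (NOT e OR c OR b OR NOT a) AND (NOT e OR NOT c OR b OR a) AND (NOT e OR NOT c OR b OR NOT a)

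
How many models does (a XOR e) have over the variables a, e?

Satisfying assignments: (0,1), (1,0)
Count: 2 out of 4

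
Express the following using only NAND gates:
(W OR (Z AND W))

((W NAND W) NAND (((Z NAND W) NAND (Z NAND W)) NAND ((Z NAND W) NAND (Z NAND W))))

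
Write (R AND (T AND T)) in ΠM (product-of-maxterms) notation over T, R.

ΠM(0, 1, 2) = (T OR R) AND (T OR NOT R) AND (NOT T OR R)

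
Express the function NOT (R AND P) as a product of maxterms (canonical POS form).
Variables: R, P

ΠM(3) = (NOT R OR NOT P)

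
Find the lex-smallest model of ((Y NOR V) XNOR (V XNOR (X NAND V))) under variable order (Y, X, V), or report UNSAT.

Y=0, X=1, V=1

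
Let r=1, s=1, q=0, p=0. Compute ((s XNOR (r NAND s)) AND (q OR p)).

Substituting: ((1 XNOR (1 NAND 1)) AND (0 OR 0))
= 0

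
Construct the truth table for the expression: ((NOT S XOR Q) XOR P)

S | Q | P | Output
------------------
0 | 0 | 0 | 1
0 | 0 | 1 | 0
0 | 1 | 0 | 0
0 | 1 | 1 | 1
1 | 0 | 0 | 0
1 | 0 | 1 | 1
1 | 1 | 0 | 1
1 | 1 | 1 | 0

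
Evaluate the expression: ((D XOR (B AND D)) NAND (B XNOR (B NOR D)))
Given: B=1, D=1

Substituting: ((1 XOR (1 AND 1)) NAND (1 XNOR (1 NOR 1)))
= 1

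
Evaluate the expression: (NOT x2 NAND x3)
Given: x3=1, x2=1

Substituting: (NOT 1 NAND 1)
= 1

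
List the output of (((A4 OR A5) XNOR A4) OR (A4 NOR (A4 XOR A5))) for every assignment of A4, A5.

A4 | A5 | Output
----------------
0 | 0 | 1
0 | 1 | 0
1 | 0 | 1
1 | 1 | 1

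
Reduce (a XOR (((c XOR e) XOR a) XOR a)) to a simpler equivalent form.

By XOR self-cancellation ((E XOR v) XOR v = E):
= ((c XOR e) XOR a)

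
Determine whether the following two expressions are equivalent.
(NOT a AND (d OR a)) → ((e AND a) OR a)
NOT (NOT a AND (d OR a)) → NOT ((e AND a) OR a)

No, Inverse is not equivalent to original (counterexample: d=0, a=1, e=0)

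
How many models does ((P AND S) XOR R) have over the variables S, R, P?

Satisfying assignments: (0,1,0), (0,1,1), (1,0,1), (1,1,0)
Count: 4 out of 8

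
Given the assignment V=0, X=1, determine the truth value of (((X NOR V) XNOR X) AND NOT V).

Substituting: (((1 NOR 0) XNOR 1) AND NOT 0)
= 0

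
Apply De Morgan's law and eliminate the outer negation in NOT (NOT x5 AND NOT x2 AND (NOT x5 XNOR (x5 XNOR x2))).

x5 OR x2 OR NOT (NOT x5 XNOR (x5 XNOR x2))
De Morgan's: NOT(AND of terms) = OR of negations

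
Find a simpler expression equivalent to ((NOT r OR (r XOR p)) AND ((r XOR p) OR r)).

By distribution ((E OR v) AND (E OR NOT v) = E):
= (r XOR p)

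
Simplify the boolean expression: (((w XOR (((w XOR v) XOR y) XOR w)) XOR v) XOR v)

By XOR self-cancellation ((E XOR v) XOR v = E) then XOR self-cancellation ((E XOR v) XOR v = E):
= ((w XOR v) XOR y)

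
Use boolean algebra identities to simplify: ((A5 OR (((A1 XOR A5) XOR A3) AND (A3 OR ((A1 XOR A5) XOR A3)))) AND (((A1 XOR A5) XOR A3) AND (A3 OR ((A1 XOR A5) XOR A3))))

By absorption (E AND (E OR v) = E) then absorption (E AND (E OR v) = E):
= ((A1 XOR A5) XOR A3)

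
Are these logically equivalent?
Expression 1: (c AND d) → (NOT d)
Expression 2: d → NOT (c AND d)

Yes, Contrapositive is always equivalent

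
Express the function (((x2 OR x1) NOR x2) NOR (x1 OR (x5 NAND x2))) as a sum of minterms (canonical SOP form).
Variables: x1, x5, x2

Σm(3) = (NOT x1 AND x5 AND x2)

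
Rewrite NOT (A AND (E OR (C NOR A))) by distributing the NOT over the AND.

NOT A OR NOT (E OR (C NOR A))
De Morgan's: NOT(AND of terms) = OR of negations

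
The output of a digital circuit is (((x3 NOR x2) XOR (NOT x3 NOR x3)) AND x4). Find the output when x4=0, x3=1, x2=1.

Substituting: (((1 NOR 1) XOR (NOT 1 NOR 1)) AND 0)
= 0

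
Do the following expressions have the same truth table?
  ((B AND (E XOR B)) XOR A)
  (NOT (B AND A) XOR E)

No. Counterexample: with A=0, E=0, B=0, Expression 1 = 0 but Expression 2 = 1.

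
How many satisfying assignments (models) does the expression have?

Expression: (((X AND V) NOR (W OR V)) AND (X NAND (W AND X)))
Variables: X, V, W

Satisfying assignments: (0,0,0), (1,0,0)
Count: 2 out of 8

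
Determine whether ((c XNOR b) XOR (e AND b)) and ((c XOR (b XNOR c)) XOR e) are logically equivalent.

No. Counterexample: with c=0, e=1, b=0, Expression 1 = 1 but Expression 2 = 0.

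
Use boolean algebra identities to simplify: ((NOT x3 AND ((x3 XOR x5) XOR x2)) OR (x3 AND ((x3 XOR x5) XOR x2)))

By distribution ((E AND v) OR (E AND NOT v) = E):
= ((x3 XOR x5) XOR x2)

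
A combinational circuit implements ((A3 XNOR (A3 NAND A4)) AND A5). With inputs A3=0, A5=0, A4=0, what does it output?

Substituting: ((0 XNOR (0 NAND 0)) AND 0)
= 0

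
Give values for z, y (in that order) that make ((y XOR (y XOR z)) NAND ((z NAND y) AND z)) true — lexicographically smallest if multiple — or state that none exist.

z=0, y=0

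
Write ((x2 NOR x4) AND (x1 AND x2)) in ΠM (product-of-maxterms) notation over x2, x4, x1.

ΠM(0, 1, 2, 3, 4, 5, 6, 7) = (x2 OR x4 OR x1) AND (x2 OR x4 OR NOT x1) AND (x2 OR NOT x4 OR x1) AND (x2 OR NOT x4 OR NOT x1) AND (NOT x2 OR x4 OR x1) AND (NOT x2 OR x4 OR NOT x1) AND (NOT x2 OR NOT x4 OR x1) AND (NOT x2 OR NOT x4 OR NOT x1)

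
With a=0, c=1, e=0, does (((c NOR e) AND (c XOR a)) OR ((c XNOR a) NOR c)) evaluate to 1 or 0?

Substituting: (((1 NOR 0) AND (1 XOR 0)) OR ((1 XNOR 0) NOR 1))
= 0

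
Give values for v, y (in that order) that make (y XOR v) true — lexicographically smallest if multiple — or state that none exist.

v=0, y=1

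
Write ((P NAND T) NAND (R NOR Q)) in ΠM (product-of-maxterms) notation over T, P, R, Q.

ΠM(0, 4, 8) = (T OR P OR R OR Q) AND (T OR NOT P OR R OR Q) AND (NOT T OR P OR R OR Q)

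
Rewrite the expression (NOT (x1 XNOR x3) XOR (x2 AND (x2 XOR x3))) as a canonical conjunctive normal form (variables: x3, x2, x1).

(x3 OR x2 OR x1) AND (x3 OR NOT x2 OR NOT x1) AND (NOT x3 OR x2 OR NOT x1) AND (NOT x3 OR NOT x2 OR NOT x1)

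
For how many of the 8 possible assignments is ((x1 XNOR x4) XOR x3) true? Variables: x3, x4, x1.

Satisfying assignments: (0,0,0), (0,1,1), (1,0,1), (1,1,0)
Count: 4 out of 8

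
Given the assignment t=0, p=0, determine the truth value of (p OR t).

Substituting: (0 OR 0)
= 0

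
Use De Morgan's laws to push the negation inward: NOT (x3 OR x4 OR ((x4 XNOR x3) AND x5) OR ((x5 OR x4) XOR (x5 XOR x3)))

NOT x3 AND NOT x4 AND NOT ((x4 XNOR x3) AND x5) AND NOT ((x5 OR x4) XOR (x5 XOR x3))
De Morgan's: NOT(OR of terms) = AND of negations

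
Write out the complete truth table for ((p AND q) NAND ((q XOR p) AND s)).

s | p | q | Output
------------------
0 | 0 | 0 | 1
0 | 0 | 1 | 1
0 | 1 | 0 | 1
0 | 1 | 1 | 1
1 | 0 | 0 | 1
1 | 0 | 1 | 1
1 | 1 | 0 | 1
1 | 1 | 1 | 1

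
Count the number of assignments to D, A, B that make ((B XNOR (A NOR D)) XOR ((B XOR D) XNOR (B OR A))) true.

Satisfying assignments: (0,0,0), (0,1,0), (0,1,1), (1,0,0)
Count: 4 out of 8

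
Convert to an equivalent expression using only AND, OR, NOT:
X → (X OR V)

NOT X OR (X OR V)
(Implication elimination: A → B = NOT A OR B)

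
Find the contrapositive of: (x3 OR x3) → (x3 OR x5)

Contrapositive: NOT (x3 OR x5) → NOT (x3 OR x3)
Note: A statement and its contrapositive are logically equivalent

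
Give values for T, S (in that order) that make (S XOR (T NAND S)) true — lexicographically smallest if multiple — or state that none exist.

T=0, S=0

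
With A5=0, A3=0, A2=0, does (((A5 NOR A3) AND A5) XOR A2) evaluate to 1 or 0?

Substituting: (((0 NOR 0) AND 0) XOR 0)
= 0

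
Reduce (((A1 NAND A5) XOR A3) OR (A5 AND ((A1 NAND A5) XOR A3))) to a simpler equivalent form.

By absorption (E OR (E AND v) = E):
= ((A1 NAND A5) XOR A3)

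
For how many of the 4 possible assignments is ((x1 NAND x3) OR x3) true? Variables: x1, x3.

Satisfying assignments: (0,0), (0,1), (1,0), (1,1)
Count: 4 out of 4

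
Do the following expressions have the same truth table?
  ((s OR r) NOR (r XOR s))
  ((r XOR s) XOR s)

No. Counterexample: with s=0, r=0, Expression 1 = 1 but Expression 2 = 0.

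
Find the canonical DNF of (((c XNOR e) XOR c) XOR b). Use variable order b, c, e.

(NOT b AND NOT c AND NOT e) OR (NOT b AND c AND NOT e) OR (b AND NOT c AND e) OR (b AND c AND e)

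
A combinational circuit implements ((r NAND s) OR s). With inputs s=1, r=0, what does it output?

Substituting: ((0 NAND 1) OR 1)
= 1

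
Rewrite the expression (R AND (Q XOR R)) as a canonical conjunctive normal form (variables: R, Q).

(R OR Q) AND (R OR NOT Q) AND (NOT R OR NOT Q)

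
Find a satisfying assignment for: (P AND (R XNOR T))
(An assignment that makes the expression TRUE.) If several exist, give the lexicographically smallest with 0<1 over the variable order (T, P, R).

T=0, P=1, R=0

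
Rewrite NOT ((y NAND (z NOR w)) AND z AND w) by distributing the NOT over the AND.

NOT (y NAND (z NOR w)) OR NOT z OR NOT w
De Morgan's: NOT(AND of terms) = OR of negations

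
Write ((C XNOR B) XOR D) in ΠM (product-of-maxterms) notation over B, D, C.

ΠM(1, 2, 4, 7) = (B OR D OR NOT C) AND (B OR NOT D OR C) AND (NOT B OR D OR C) AND (NOT B OR NOT D OR NOT C)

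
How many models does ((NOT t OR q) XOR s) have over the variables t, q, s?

Satisfying assignments: (0,0,0), (0,1,0), (1,0,1), (1,1,0)
Count: 4 out of 8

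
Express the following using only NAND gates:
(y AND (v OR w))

((y NAND ((v NAND v) NAND (w NAND w))) NAND (y NAND ((v NAND v) NAND (w NAND w))))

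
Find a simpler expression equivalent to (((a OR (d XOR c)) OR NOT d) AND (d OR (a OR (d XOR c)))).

By distribution ((E OR v) AND (E OR NOT v) = E):
= (a OR (d XOR c))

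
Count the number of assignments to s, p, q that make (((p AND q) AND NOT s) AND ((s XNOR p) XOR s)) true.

No assignment satisfies the expression.
Count: 0 out of 8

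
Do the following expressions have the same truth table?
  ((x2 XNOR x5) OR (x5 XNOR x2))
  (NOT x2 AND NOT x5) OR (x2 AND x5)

Yes, they are equivalent — the two output columns agree on all 4 assignments:
x2 | x5 | Expression 1 | Expression 2
-------------------------------------
0 | 0 | 1 | 1
0 | 1 | 0 | 0
1 | 0 | 0 | 0
1 | 1 | 1 | 1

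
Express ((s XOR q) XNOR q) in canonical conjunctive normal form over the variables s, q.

(NOT s OR q) AND (NOT s OR NOT q)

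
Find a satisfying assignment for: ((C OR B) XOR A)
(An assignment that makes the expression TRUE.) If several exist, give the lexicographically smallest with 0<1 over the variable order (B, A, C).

B=0, A=0, C=1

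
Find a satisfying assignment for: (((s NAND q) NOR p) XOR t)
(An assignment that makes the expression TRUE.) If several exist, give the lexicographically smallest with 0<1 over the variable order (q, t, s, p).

q=0, t=1, s=0, p=0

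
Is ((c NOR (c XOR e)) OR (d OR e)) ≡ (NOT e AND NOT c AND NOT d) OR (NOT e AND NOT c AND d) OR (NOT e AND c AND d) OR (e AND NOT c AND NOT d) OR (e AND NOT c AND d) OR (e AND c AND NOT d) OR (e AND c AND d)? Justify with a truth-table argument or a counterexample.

Yes, they are equivalent — the two output columns agree on all 8 assignments:
e | c | d | Expression 1 | Expression 2
---------------------------------------
0 | 0 | 0 | 1 | 1
0 | 0 | 1 | 1 | 1
0 | 1 | 0 | 0 | 0
0 | 1 | 1 | 1 | 1
1 | 0 | 0 | 1 | 1
1 | 0 | 1 | 1 | 1
1 | 1 | 0 | 1 | 1
1 | 1 | 1 | 1 | 1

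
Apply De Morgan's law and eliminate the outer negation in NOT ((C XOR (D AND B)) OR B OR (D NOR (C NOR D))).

NOT (C XOR (D AND B)) AND NOT B AND NOT (D NOR (C NOR D))
De Morgan's: NOT(OR of terms) = AND of negations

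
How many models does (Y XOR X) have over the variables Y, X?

Satisfying assignments: (0,1), (1,0)
Count: 2 out of 4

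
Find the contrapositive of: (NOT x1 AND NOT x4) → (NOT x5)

Contrapositive: x5 → NOT (NOT x1 AND NOT x4)
Note: A statement and its contrapositive are logically equivalent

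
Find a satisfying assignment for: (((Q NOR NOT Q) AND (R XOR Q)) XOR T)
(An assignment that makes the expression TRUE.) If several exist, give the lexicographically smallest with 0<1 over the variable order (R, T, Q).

R=0, T=1, Q=0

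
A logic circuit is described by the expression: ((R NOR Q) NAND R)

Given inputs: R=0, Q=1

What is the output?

Substituting: ((0 NOR 1) NAND 0)
= 1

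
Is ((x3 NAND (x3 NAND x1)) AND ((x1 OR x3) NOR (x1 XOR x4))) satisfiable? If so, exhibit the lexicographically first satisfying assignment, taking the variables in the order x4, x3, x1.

x4=0, x3=0, x1=0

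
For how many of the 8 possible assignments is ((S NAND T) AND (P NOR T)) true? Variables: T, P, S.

Satisfying assignments: (0,0,0), (0,0,1)
Count: 2 out of 8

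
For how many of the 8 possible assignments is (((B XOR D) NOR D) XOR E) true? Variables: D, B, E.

Satisfying assignments: (0,0,0), (0,1,1), (1,0,1), (1,1,1)
Count: 4 out of 8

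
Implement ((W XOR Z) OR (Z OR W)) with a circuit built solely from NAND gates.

((((W NAND (W NAND Z)) NAND (Z NAND (W NAND Z))) NAND ((W NAND (W NAND Z)) NAND (Z NAND (W NAND Z)))) NAND (((Z NAND Z) NAND (W NAND W)) NAND ((Z NAND Z) NAND (W NAND W))))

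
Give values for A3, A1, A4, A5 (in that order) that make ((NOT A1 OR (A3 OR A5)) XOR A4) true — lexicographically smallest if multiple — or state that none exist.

A3=0, A1=0, A4=0, A5=0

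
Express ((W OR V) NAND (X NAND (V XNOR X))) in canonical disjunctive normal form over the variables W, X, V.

(NOT W AND NOT X AND NOT V) OR (NOT W AND X AND NOT V) OR (NOT W AND X AND V) OR (W AND X AND V)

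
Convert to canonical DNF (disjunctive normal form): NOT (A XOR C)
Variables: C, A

(NOT C AND NOT A) OR (C AND A)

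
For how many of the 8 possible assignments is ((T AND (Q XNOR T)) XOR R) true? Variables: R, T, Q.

Satisfying assignments: (0,1,1), (1,0,0), (1,0,1), (1,1,0)
Count: 4 out of 8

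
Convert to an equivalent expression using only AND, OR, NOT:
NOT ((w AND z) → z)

(w AND z) AND NOT z
(Negated implication: NOT(A → B) = A AND NOT B)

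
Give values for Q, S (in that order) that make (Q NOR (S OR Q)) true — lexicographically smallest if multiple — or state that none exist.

Q=0, S=0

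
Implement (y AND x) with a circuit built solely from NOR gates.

((y NOR y) NOR (x NOR x))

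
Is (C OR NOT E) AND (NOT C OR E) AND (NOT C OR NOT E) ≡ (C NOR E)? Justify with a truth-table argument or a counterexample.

Yes, they are equivalent — the two output columns agree on all 4 assignments:
C | E | Expression 1 | Expression 2
-----------------------------------
0 | 0 | 1 | 1
0 | 1 | 0 | 0
1 | 0 | 0 | 0
1 | 1 | 0 | 0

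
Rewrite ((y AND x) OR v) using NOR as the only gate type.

((((y NOR y) NOR (x NOR x)) NOR v) NOR (((y NOR y) NOR (x NOR x)) NOR v))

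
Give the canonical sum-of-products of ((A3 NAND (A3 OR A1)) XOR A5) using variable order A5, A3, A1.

Σm(0, 1, 6, 7) = (NOT A5 AND NOT A3 AND NOT A1) OR (NOT A5 AND NOT A3 AND A1) OR (A5 AND A3 AND NOT A1) OR (A5 AND A3 AND A1)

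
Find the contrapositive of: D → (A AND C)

Contrapositive: NOT (A AND C) → NOT D
Note: A statement and its contrapositive are logically equivalent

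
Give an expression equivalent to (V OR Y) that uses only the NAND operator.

((V NAND V) NAND (Y NAND Y))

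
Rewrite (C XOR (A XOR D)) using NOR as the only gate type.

((((C NOR ((((A NOR D) NOR (A NOR D)) NOR ((A NOR D) NOR (A NOR D))) NOR ((((A NOR A) NOR (D NOR D)) NOR ((A NOR A) NOR (D NOR D))) NOR (((A NOR A) NOR (D NOR D)) NOR ((A NOR A) NOR (D NOR D)))))) NOR (C NOR ((((A NOR D) NOR (A NOR D)) NOR ((A NOR D) NOR (A NOR D))) NOR ((((A NOR A) NOR (D NOR D)) NOR ((A NOR A) NOR (D NOR D))) NOR (((A NOR A) NOR (D NOR D)) NOR ((A NOR A) NOR (D NOR D))))))) NOR ((C NOR ((((A NOR D) NOR (A NOR D)) NOR ((A NOR D) NOR (A NOR D))) NOR ((((A NOR A) NOR (D NOR D)) NOR ((A NOR A) NOR (D NOR D))) NOR (((A NOR A) NOR (D NOR D)) NOR ((A NOR A) NOR (D NOR D)))))) NOR (C NOR ((((A NOR D) NOR (A NOR D)) NOR ((A NOR D) NOR (A NOR D))) NOR ((((A NOR A) NOR (D NOR D)) NOR ((A NOR A) NOR (D NOR D))) NOR (((A NOR A) NOR (D NOR D)) NOR ((A NOR A) NOR (D NOR D)))))))) NOR ((((C NOR C) NOR (((((A NOR D) NOR (A NOR D)) NOR ((A NOR D) NOR (A NOR D))) NOR ((((A NOR A) NOR (D NOR D)) NOR ((A NOR A) NOR (D NOR D))) NOR (((A NOR A) NOR (D NOR D)) NOR ((A NOR A) NOR (D NOR D))))) NOR ((((A NOR D) NOR (A NOR D)) NOR ((A NOR D) NOR (A NOR D))) NOR ((((A NOR A) NOR (D NOR D)) NOR ((A NOR A) NOR (D NOR D))) NOR (((A NOR A) NOR (D NOR D)) NOR ((A NOR A) NOR (D NOR D))))))) NOR ((C NOR C) NOR (((((A NOR D) NOR (A NOR D)) NOR ((A NOR D) NOR (A NOR D))) NOR ((((A NOR A) NOR (D NOR D)) NOR ((A NOR A) NOR (D NOR D))) NOR (((A NOR A) NOR (D NOR D)) NOR ((A NOR A) NOR (D NOR D))))) NOR ((((A NOR D) NOR (A NOR D)) NOR ((A NOR D) NOR (A NOR D))) NOR ((((A NOR A) NOR (D NOR D)) NOR ((A NOR A) NOR (D NOR D))) NOR (((A NOR A) NOR (D NOR D)) NOR ((A NOR A) NOR (D NOR D)))))))) NOR (((C NOR C) NOR (((((A NOR D) NOR (A NOR D)) NOR ((A NOR D) NOR (A NOR D))) NOR ((((A NOR A) NOR (D NOR D)) NOR ((A NOR A) NOR (D NOR D))) NOR (((A NOR A) NOR (D NOR D)) NOR ((A NOR A) NOR (D NOR D))))) NOR ((((A NOR D) NOR (A NOR D)) NOR ((A NOR D) NOR (A NOR D))) NOR ((((A NOR A) NOR (D NOR D)) NOR ((A NOR A) NOR (D NOR D))) NOR (((A NOR A) NOR (D NOR D)) NOR ((A NOR A) NOR (D NOR D))))))) NOR ((C NOR C) NOR (((((A NOR D) NOR (A NOR D)) NOR ((A NOR D) NOR (A NOR D))) NOR ((((A NOR A) NOR (D NOR D)) NOR ((A NOR A) NOR (D NOR D))) NOR (((A NOR A) NOR (D NOR D)) NOR ((A NOR A) NOR (D NOR D))))) NOR ((((A NOR D) NOR (A NOR D)) NOR ((A NOR D) NOR (A NOR D))) NOR ((((A NOR A) NOR (D NOR D)) NOR ((A NOR A) NOR (D NOR D))) NOR (((A NOR A) NOR (D NOR D)) NOR ((A NOR A) NOR (D NOR D))))))))))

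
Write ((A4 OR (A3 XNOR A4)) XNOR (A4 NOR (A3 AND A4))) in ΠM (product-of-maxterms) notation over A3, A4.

ΠM(1, 2, 3) = (A3 OR NOT A4) AND (NOT A3 OR A4) AND (NOT A3 OR NOT A4)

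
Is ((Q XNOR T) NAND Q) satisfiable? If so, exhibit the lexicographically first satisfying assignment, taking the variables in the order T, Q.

T=0, Q=0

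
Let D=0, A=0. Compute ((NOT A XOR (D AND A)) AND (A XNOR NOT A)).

Substituting: ((NOT 0 XOR (0 AND 0)) AND (0 XNOR NOT 0))
= 0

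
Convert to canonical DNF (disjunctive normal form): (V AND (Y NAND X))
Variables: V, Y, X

(V AND NOT Y AND NOT X) OR (V AND NOT Y AND X) OR (V AND Y AND NOT X)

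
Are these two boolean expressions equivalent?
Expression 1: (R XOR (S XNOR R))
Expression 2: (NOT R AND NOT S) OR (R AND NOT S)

Yes, they are equivalent — the two output columns agree on all 4 assignments:
R | S | Expression 1 | Expression 2
-----------------------------------
0 | 0 | 1 | 1
0 | 1 | 0 | 0
1 | 0 | 1 | 1
1 | 1 | 0 | 0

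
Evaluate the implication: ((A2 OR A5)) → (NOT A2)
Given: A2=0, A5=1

Antecedent ((A2 OR A5)) = 1; consequent (NOT A2) = 1.
1 → 1 = 1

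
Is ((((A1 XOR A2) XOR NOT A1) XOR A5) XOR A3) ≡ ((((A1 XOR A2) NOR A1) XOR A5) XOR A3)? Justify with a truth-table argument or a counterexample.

No. Counterexample: with A5=0, A1=1, A3=0, A2=0, Expression 1 = 1 but Expression 2 = 0.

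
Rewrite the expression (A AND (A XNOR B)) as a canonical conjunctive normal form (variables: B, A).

(B OR A) AND (B OR NOT A) AND (NOT B OR A)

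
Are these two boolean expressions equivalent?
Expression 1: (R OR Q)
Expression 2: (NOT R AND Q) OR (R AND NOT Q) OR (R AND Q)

Yes, they are equivalent — the two output columns agree on all 4 assignments:
R | Q | Expression 1 | Expression 2
-----------------------------------
0 | 0 | 0 | 0
0 | 1 | 1 | 1
1 | 0 | 1 | 1
1 | 1 | 1 | 1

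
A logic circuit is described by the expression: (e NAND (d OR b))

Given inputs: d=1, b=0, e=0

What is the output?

Substituting: (0 NAND (1 OR 0))
= 1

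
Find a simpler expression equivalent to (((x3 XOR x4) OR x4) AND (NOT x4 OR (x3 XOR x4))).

By distribution ((E OR v) AND (E OR NOT v) = E):
= (x3 XOR x4)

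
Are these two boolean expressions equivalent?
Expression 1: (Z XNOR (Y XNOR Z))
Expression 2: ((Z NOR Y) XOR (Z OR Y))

No. Counterexample: with Y=0, Z=0, Expression 1 = 0 but Expression 2 = 1.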